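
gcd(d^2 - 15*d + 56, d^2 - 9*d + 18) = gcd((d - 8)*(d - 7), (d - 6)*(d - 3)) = 1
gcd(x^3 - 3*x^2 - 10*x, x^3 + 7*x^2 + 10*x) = x^2 + 2*x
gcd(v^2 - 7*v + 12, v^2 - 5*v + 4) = v - 4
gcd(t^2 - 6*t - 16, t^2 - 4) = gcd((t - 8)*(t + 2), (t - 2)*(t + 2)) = t + 2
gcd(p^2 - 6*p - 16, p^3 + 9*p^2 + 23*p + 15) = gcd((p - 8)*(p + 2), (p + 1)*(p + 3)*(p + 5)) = 1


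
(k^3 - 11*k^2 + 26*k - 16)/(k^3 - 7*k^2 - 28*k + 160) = (k^2 - 3*k + 2)/(k^2 + k - 20)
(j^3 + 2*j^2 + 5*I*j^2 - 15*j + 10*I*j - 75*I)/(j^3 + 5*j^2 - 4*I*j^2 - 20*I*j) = (j^2 + j*(-3 + 5*I) - 15*I)/(j*(j - 4*I))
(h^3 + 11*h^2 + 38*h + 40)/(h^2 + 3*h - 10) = (h^2 + 6*h + 8)/(h - 2)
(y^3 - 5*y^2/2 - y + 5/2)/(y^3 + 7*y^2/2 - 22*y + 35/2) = (y + 1)/(y + 7)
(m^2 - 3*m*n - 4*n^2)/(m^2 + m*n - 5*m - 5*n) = (m - 4*n)/(m - 5)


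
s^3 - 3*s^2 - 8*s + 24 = (s - 3)*(s - 2*sqrt(2))*(s + 2*sqrt(2))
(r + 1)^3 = r^3 + 3*r^2 + 3*r + 1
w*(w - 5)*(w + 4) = w^3 - w^2 - 20*w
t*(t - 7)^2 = t^3 - 14*t^2 + 49*t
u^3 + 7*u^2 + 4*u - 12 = (u - 1)*(u + 2)*(u + 6)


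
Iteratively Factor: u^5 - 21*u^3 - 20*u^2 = (u - 5)*(u^4 + 5*u^3 + 4*u^2) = u*(u - 5)*(u^3 + 5*u^2 + 4*u) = u^2*(u - 5)*(u^2 + 5*u + 4) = u^2*(u - 5)*(u + 4)*(u + 1)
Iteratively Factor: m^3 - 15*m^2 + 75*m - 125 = (m - 5)*(m^2 - 10*m + 25) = (m - 5)^2*(m - 5)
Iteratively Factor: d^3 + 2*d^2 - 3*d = (d + 3)*(d^2 - d) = d*(d + 3)*(d - 1)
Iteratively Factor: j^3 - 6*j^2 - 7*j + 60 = (j + 3)*(j^2 - 9*j + 20) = (j - 4)*(j + 3)*(j - 5)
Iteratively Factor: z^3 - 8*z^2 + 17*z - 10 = (z - 5)*(z^2 - 3*z + 2) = (z - 5)*(z - 1)*(z - 2)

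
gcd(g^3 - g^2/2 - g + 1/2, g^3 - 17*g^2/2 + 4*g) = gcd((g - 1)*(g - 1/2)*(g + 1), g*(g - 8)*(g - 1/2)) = g - 1/2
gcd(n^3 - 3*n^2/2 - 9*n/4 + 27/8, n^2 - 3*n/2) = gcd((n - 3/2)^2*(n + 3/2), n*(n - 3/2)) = n - 3/2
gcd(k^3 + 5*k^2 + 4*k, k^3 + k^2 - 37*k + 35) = 1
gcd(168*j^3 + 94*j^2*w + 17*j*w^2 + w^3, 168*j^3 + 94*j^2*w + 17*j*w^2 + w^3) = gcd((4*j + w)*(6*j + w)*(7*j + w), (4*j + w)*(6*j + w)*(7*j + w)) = 168*j^3 + 94*j^2*w + 17*j*w^2 + w^3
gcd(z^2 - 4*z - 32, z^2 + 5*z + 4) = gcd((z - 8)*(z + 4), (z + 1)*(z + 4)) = z + 4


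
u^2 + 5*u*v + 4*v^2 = (u + v)*(u + 4*v)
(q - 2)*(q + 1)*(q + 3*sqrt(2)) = q^3 - q^2 + 3*sqrt(2)*q^2 - 3*sqrt(2)*q - 2*q - 6*sqrt(2)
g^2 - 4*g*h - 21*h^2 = (g - 7*h)*(g + 3*h)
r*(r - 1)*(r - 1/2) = r^3 - 3*r^2/2 + r/2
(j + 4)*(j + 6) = j^2 + 10*j + 24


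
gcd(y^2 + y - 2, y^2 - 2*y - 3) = 1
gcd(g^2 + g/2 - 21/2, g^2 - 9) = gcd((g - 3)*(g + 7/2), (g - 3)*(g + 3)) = g - 3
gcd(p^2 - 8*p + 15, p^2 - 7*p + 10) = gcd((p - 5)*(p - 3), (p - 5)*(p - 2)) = p - 5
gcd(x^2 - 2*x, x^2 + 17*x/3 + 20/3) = 1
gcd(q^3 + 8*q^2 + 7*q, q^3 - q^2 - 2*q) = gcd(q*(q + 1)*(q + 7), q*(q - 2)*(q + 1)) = q^2 + q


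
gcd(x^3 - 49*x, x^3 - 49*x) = x^3 - 49*x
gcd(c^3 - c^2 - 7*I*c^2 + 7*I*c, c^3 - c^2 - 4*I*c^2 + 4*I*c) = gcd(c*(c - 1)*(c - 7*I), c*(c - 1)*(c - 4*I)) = c^2 - c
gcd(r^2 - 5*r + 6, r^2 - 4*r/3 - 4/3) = r - 2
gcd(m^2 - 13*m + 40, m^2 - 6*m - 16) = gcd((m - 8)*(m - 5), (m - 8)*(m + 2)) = m - 8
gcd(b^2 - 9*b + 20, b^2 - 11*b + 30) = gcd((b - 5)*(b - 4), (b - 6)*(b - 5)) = b - 5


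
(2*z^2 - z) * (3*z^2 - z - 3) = 6*z^4 - 5*z^3 - 5*z^2 + 3*z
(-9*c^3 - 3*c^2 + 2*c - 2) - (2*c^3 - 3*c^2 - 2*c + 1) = -11*c^3 + 4*c - 3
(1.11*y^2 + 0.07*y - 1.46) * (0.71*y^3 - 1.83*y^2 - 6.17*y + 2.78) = 0.7881*y^5 - 1.9816*y^4 - 8.0134*y^3 + 5.3257*y^2 + 9.2028*y - 4.0588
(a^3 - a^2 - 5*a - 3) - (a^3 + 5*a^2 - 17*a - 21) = -6*a^2 + 12*a + 18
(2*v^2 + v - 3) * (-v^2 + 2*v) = -2*v^4 + 3*v^3 + 5*v^2 - 6*v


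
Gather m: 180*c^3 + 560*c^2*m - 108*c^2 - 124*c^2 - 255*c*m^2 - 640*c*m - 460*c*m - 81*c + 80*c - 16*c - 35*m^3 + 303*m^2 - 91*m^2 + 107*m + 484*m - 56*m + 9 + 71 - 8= 180*c^3 - 232*c^2 - 17*c - 35*m^3 + m^2*(212 - 255*c) + m*(560*c^2 - 1100*c + 535) + 72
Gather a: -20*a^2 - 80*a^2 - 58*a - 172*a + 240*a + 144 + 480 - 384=-100*a^2 + 10*a + 240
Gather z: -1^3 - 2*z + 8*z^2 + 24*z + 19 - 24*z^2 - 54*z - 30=-16*z^2 - 32*z - 12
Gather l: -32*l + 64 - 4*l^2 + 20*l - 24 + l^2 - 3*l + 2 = -3*l^2 - 15*l + 42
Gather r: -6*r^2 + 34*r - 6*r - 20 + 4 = -6*r^2 + 28*r - 16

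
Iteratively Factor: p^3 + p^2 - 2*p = (p + 2)*(p^2 - p) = p*(p + 2)*(p - 1)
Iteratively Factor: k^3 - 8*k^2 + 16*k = (k - 4)*(k^2 - 4*k) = (k - 4)^2*(k)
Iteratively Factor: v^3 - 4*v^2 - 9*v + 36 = (v - 4)*(v^2 - 9) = (v - 4)*(v - 3)*(v + 3)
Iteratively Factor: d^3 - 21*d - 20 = (d + 1)*(d^2 - d - 20) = (d + 1)*(d + 4)*(d - 5)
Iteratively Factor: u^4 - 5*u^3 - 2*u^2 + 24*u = (u - 4)*(u^3 - u^2 - 6*u) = u*(u - 4)*(u^2 - u - 6) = u*(u - 4)*(u + 2)*(u - 3)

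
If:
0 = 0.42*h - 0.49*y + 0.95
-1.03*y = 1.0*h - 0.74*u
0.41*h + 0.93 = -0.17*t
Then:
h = 1.16666666666667*y - 2.26190476190476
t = -2.81372549019608*y - 0.015406162464986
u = 2.96846846846847*y - 3.05662805662806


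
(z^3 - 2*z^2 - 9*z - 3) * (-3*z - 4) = -3*z^4 + 2*z^3 + 35*z^2 + 45*z + 12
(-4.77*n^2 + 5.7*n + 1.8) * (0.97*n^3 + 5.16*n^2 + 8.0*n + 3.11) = -4.6269*n^5 - 19.0842*n^4 - 7.002*n^3 + 40.0533*n^2 + 32.127*n + 5.598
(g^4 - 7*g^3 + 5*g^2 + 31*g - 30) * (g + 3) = g^5 - 4*g^4 - 16*g^3 + 46*g^2 + 63*g - 90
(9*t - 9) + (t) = 10*t - 9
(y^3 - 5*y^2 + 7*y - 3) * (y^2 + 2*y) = y^5 - 3*y^4 - 3*y^3 + 11*y^2 - 6*y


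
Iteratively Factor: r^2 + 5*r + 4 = (r + 4)*(r + 1)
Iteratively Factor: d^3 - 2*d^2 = (d)*(d^2 - 2*d) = d*(d - 2)*(d)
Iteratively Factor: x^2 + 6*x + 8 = (x + 4)*(x + 2)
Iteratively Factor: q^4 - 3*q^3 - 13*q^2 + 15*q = (q)*(q^3 - 3*q^2 - 13*q + 15) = q*(q - 1)*(q^2 - 2*q - 15) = q*(q - 1)*(q + 3)*(q - 5)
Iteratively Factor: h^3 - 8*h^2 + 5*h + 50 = (h - 5)*(h^2 - 3*h - 10) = (h - 5)^2*(h + 2)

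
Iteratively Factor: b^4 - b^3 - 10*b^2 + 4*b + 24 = (b + 2)*(b^3 - 3*b^2 - 4*b + 12) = (b + 2)^2*(b^2 - 5*b + 6) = (b - 2)*(b + 2)^2*(b - 3)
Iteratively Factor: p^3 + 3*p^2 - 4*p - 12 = (p - 2)*(p^2 + 5*p + 6) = (p - 2)*(p + 3)*(p + 2)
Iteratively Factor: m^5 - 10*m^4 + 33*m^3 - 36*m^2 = (m - 3)*(m^4 - 7*m^3 + 12*m^2) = (m - 4)*(m - 3)*(m^3 - 3*m^2) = m*(m - 4)*(m - 3)*(m^2 - 3*m) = m^2*(m - 4)*(m - 3)*(m - 3)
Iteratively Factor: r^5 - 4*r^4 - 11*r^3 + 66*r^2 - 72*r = (r - 3)*(r^4 - r^3 - 14*r^2 + 24*r) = r*(r - 3)*(r^3 - r^2 - 14*r + 24) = r*(r - 3)*(r + 4)*(r^2 - 5*r + 6) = r*(r - 3)^2*(r + 4)*(r - 2)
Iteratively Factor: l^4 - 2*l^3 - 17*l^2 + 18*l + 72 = (l - 4)*(l^3 + 2*l^2 - 9*l - 18) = (l - 4)*(l + 2)*(l^2 - 9) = (l - 4)*(l - 3)*(l + 2)*(l + 3)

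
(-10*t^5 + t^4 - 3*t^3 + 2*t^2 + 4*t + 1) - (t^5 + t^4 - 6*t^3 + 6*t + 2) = -11*t^5 + 3*t^3 + 2*t^2 - 2*t - 1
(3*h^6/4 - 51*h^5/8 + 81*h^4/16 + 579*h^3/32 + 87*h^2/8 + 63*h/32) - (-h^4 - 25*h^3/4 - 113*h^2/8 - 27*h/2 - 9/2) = 3*h^6/4 - 51*h^5/8 + 97*h^4/16 + 779*h^3/32 + 25*h^2 + 495*h/32 + 9/2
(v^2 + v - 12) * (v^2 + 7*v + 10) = v^4 + 8*v^3 + 5*v^2 - 74*v - 120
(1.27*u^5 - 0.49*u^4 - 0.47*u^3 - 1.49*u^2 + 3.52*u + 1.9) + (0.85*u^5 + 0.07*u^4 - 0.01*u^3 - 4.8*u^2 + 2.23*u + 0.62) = 2.12*u^5 - 0.42*u^4 - 0.48*u^3 - 6.29*u^2 + 5.75*u + 2.52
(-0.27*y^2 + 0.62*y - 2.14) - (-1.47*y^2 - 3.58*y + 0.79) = 1.2*y^2 + 4.2*y - 2.93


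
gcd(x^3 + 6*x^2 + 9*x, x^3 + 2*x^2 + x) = x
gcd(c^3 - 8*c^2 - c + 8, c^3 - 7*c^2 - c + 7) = c^2 - 1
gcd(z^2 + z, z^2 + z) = z^2 + z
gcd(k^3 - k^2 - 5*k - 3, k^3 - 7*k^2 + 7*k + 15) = k^2 - 2*k - 3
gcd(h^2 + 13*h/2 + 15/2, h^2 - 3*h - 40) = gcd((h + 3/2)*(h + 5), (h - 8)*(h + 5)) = h + 5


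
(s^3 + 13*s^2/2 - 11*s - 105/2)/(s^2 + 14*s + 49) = (2*s^2 - s - 15)/(2*(s + 7))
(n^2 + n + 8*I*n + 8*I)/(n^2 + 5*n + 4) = (n + 8*I)/(n + 4)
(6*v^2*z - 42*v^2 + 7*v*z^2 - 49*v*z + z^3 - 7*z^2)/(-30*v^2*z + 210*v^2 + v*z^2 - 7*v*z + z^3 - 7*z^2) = (v + z)/(-5*v + z)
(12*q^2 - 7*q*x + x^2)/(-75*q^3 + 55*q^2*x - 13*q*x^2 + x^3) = (-4*q + x)/(25*q^2 - 10*q*x + x^2)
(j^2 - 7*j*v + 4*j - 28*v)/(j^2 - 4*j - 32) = (j - 7*v)/(j - 8)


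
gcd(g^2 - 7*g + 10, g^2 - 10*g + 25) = g - 5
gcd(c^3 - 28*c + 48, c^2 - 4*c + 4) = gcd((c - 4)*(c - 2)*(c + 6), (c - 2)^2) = c - 2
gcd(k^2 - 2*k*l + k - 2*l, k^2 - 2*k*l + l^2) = 1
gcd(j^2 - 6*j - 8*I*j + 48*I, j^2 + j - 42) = j - 6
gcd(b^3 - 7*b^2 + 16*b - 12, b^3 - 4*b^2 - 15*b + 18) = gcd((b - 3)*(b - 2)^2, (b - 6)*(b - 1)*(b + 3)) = 1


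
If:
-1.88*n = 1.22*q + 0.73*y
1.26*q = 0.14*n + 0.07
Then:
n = -0.362183020948181*y - 0.0336273428886439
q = 0.051819184123484 - 0.0402425578831312*y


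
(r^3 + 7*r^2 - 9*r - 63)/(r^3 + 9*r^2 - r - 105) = (r + 3)/(r + 5)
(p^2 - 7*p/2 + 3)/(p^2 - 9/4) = 2*(p - 2)/(2*p + 3)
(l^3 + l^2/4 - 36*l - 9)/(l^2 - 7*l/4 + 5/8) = 2*(4*l^3 + l^2 - 144*l - 36)/(8*l^2 - 14*l + 5)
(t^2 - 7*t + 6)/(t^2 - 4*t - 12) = (t - 1)/(t + 2)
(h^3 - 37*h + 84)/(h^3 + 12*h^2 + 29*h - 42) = (h^2 - 7*h + 12)/(h^2 + 5*h - 6)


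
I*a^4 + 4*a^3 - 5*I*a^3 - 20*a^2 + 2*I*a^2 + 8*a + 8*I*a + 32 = (a - 4)*(a - 2)*(a - 4*I)*(I*a + I)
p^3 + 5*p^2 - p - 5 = (p - 1)*(p + 1)*(p + 5)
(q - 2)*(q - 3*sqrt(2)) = q^2 - 3*sqrt(2)*q - 2*q + 6*sqrt(2)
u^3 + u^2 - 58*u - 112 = (u - 8)*(u + 2)*(u + 7)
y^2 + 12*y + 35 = (y + 5)*(y + 7)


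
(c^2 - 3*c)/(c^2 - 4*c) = (c - 3)/(c - 4)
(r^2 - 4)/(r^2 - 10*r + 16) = (r + 2)/(r - 8)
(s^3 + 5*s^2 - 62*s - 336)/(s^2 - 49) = (s^2 - 2*s - 48)/(s - 7)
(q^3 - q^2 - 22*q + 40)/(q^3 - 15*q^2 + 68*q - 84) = (q^2 + q - 20)/(q^2 - 13*q + 42)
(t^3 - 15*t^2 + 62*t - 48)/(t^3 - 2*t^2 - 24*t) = (t^2 - 9*t + 8)/(t*(t + 4))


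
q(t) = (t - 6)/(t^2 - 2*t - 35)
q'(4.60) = -0.02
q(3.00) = 0.09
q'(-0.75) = -0.05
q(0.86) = 0.14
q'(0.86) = -0.03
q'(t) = (2 - 2*t)*(t - 6)/(t^2 - 2*t - 35)^2 + 1/(t^2 - 2*t - 35)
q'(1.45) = -0.02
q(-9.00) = -0.23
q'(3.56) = -0.02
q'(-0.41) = -0.05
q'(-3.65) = -0.50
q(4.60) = 0.06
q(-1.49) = 0.25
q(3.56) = 0.08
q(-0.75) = 0.20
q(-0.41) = 0.19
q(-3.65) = 0.67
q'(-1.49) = -0.08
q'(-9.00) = -0.06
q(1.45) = 0.13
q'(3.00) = -0.02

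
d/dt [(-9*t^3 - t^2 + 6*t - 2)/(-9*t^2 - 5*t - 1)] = (81*t^4 + 90*t^3 + 86*t^2 - 34*t - 16)/(81*t^4 + 90*t^3 + 43*t^2 + 10*t + 1)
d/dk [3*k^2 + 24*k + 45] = 6*k + 24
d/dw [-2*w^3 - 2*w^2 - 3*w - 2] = -6*w^2 - 4*w - 3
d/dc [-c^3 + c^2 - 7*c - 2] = -3*c^2 + 2*c - 7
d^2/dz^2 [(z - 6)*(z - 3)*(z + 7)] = 6*z - 4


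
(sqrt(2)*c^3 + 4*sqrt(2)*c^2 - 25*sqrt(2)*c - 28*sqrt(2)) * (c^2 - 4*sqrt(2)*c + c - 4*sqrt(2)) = sqrt(2)*c^5 - 8*c^4 + 5*sqrt(2)*c^4 - 40*c^3 - 21*sqrt(2)*c^3 - 53*sqrt(2)*c^2 + 168*c^2 - 28*sqrt(2)*c + 424*c + 224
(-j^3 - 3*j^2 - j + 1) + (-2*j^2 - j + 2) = -j^3 - 5*j^2 - 2*j + 3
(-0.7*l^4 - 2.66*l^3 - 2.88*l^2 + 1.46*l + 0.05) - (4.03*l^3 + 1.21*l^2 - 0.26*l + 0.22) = -0.7*l^4 - 6.69*l^3 - 4.09*l^2 + 1.72*l - 0.17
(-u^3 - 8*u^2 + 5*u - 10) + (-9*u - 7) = -u^3 - 8*u^2 - 4*u - 17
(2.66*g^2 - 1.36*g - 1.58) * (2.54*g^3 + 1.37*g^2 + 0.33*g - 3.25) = 6.7564*g^5 + 0.1898*g^4 - 4.9986*g^3 - 11.2584*g^2 + 3.8986*g + 5.135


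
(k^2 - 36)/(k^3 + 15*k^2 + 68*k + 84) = (k - 6)/(k^2 + 9*k + 14)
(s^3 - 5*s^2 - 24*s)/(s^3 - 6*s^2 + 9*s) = (s^2 - 5*s - 24)/(s^2 - 6*s + 9)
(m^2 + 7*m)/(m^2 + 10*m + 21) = m/(m + 3)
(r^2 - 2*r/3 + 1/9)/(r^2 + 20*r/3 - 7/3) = (r - 1/3)/(r + 7)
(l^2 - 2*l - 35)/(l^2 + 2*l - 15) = (l - 7)/(l - 3)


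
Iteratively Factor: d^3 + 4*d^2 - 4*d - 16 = (d + 4)*(d^2 - 4) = (d - 2)*(d + 4)*(d + 2)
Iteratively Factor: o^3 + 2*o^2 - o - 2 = (o - 1)*(o^2 + 3*o + 2) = (o - 1)*(o + 2)*(o + 1)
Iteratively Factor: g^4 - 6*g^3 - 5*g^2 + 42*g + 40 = (g - 4)*(g^3 - 2*g^2 - 13*g - 10) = (g - 5)*(g - 4)*(g^2 + 3*g + 2) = (g - 5)*(g - 4)*(g + 2)*(g + 1)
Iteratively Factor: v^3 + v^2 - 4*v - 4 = (v - 2)*(v^2 + 3*v + 2) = (v - 2)*(v + 2)*(v + 1)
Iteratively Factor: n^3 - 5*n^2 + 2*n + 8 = (n - 2)*(n^2 - 3*n - 4) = (n - 2)*(n + 1)*(n - 4)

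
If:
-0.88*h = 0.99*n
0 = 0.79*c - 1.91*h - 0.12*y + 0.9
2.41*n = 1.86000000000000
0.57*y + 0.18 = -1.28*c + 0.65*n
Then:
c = -2.35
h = -0.87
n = 0.77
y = 5.84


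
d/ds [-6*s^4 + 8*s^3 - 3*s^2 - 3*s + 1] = -24*s^3 + 24*s^2 - 6*s - 3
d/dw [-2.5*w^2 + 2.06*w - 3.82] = 2.06 - 5.0*w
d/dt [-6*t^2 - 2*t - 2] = -12*t - 2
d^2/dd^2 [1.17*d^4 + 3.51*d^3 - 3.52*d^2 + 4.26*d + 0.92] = 14.04*d^2 + 21.06*d - 7.04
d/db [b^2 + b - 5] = 2*b + 1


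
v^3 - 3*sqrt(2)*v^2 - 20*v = v*(v - 5*sqrt(2))*(v + 2*sqrt(2))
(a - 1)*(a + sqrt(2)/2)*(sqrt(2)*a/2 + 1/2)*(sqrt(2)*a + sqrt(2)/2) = a^4 - a^3/2 + sqrt(2)*a^3 - sqrt(2)*a^2/2 - sqrt(2)*a/2 - a/4 - 1/4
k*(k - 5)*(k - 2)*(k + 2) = k^4 - 5*k^3 - 4*k^2 + 20*k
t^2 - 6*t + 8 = (t - 4)*(t - 2)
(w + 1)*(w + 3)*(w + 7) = w^3 + 11*w^2 + 31*w + 21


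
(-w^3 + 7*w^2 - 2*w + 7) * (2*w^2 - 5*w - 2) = -2*w^5 + 19*w^4 - 37*w^3 + 10*w^2 - 31*w - 14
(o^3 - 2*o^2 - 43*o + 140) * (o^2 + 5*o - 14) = o^5 + 3*o^4 - 67*o^3 - 47*o^2 + 1302*o - 1960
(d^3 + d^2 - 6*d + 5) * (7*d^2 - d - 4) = 7*d^5 + 6*d^4 - 47*d^3 + 37*d^2 + 19*d - 20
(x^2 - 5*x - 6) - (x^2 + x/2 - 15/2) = 3/2 - 11*x/2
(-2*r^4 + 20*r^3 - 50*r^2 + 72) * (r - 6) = -2*r^5 + 32*r^4 - 170*r^3 + 300*r^2 + 72*r - 432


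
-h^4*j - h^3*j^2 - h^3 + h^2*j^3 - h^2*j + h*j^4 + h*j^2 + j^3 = (-h + j)*(h + j)^2*(h*j + 1)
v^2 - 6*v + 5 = (v - 5)*(v - 1)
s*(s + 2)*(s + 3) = s^3 + 5*s^2 + 6*s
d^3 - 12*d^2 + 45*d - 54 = (d - 6)*(d - 3)^2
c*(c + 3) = c^2 + 3*c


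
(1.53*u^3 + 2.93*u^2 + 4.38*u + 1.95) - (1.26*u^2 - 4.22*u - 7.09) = 1.53*u^3 + 1.67*u^2 + 8.6*u + 9.04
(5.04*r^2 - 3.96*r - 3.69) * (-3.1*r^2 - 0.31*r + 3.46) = -15.624*r^4 + 10.7136*r^3 + 30.105*r^2 - 12.5577*r - 12.7674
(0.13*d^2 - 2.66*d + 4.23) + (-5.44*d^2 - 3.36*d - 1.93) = -5.31*d^2 - 6.02*d + 2.3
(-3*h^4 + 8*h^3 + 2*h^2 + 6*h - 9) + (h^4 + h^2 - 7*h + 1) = -2*h^4 + 8*h^3 + 3*h^2 - h - 8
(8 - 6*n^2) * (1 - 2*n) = 12*n^3 - 6*n^2 - 16*n + 8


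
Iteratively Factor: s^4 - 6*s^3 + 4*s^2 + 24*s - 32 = (s - 4)*(s^3 - 2*s^2 - 4*s + 8) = (s - 4)*(s - 2)*(s^2 - 4) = (s - 4)*(s - 2)*(s + 2)*(s - 2)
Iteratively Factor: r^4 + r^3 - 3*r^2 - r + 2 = (r + 2)*(r^3 - r^2 - r + 1) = (r + 1)*(r + 2)*(r^2 - 2*r + 1) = (r - 1)*(r + 1)*(r + 2)*(r - 1)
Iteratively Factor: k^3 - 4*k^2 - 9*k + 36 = (k + 3)*(k^2 - 7*k + 12) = (k - 3)*(k + 3)*(k - 4)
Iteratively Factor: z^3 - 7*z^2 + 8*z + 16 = (z - 4)*(z^2 - 3*z - 4) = (z - 4)*(z + 1)*(z - 4)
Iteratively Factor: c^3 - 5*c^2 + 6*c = (c - 2)*(c^2 - 3*c) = (c - 3)*(c - 2)*(c)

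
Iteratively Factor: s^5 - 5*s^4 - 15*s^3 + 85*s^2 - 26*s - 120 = (s - 3)*(s^4 - 2*s^3 - 21*s^2 + 22*s + 40) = (s - 3)*(s + 1)*(s^3 - 3*s^2 - 18*s + 40) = (s - 3)*(s - 2)*(s + 1)*(s^2 - s - 20) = (s - 3)*(s - 2)*(s + 1)*(s + 4)*(s - 5)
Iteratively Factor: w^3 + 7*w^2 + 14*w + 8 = (w + 1)*(w^2 + 6*w + 8) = (w + 1)*(w + 4)*(w + 2)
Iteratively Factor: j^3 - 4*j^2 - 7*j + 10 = (j + 2)*(j^2 - 6*j + 5) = (j - 5)*(j + 2)*(j - 1)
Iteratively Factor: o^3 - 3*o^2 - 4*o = (o - 4)*(o^2 + o) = (o - 4)*(o + 1)*(o)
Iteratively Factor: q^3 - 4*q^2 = (q - 4)*(q^2) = q*(q - 4)*(q)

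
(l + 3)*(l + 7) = l^2 + 10*l + 21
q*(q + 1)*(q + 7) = q^3 + 8*q^2 + 7*q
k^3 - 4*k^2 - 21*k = k*(k - 7)*(k + 3)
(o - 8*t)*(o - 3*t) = o^2 - 11*o*t + 24*t^2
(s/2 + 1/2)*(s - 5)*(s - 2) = s^3/2 - 3*s^2 + 3*s/2 + 5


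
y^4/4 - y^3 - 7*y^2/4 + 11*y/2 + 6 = (y/2 + 1/2)*(y/2 + 1)*(y - 4)*(y - 3)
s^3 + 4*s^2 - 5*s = s*(s - 1)*(s + 5)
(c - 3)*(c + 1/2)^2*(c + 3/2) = c^4 - c^3/2 - 23*c^2/4 - 39*c/8 - 9/8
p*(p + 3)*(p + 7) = p^3 + 10*p^2 + 21*p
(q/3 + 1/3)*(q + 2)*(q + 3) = q^3/3 + 2*q^2 + 11*q/3 + 2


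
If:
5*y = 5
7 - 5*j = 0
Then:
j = 7/5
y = 1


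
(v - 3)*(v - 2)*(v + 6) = v^3 + v^2 - 24*v + 36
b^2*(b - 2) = b^3 - 2*b^2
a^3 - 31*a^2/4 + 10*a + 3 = (a - 6)*(a - 2)*(a + 1/4)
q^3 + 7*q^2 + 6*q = q*(q + 1)*(q + 6)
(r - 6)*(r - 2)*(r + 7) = r^3 - r^2 - 44*r + 84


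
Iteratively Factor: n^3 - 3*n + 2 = (n - 1)*(n^2 + n - 2) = (n - 1)*(n + 2)*(n - 1)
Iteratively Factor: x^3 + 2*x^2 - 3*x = (x)*(x^2 + 2*x - 3) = x*(x + 3)*(x - 1)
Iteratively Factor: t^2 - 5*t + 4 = (t - 4)*(t - 1)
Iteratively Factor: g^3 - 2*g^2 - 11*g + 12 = (g - 1)*(g^2 - g - 12) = (g - 1)*(g + 3)*(g - 4)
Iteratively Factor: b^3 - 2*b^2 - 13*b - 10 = (b + 1)*(b^2 - 3*b - 10) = (b - 5)*(b + 1)*(b + 2)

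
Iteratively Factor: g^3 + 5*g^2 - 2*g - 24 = (g - 2)*(g^2 + 7*g + 12) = (g - 2)*(g + 3)*(g + 4)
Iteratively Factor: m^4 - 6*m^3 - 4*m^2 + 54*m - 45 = (m - 5)*(m^3 - m^2 - 9*m + 9) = (m - 5)*(m - 3)*(m^2 + 2*m - 3) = (m - 5)*(m - 3)*(m + 3)*(m - 1)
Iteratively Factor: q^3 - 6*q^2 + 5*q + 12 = (q - 3)*(q^2 - 3*q - 4) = (q - 4)*(q - 3)*(q + 1)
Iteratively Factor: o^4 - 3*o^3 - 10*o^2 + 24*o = (o + 3)*(o^3 - 6*o^2 + 8*o) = (o - 2)*(o + 3)*(o^2 - 4*o) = (o - 4)*(o - 2)*(o + 3)*(o)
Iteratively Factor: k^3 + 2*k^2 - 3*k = (k - 1)*(k^2 + 3*k) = (k - 1)*(k + 3)*(k)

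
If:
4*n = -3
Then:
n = -3/4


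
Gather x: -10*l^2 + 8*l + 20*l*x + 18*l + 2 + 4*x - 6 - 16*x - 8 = -10*l^2 + 26*l + x*(20*l - 12) - 12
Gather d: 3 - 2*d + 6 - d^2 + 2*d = 9 - d^2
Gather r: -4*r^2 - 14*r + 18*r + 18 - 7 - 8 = -4*r^2 + 4*r + 3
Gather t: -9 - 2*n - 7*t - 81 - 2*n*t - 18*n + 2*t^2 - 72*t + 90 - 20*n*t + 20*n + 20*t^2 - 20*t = 22*t^2 + t*(-22*n - 99)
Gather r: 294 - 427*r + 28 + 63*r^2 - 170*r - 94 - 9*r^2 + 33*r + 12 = 54*r^2 - 564*r + 240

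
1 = 1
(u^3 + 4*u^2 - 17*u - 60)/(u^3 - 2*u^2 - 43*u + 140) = (u^2 + 8*u + 15)/(u^2 + 2*u - 35)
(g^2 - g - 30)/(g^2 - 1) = (g^2 - g - 30)/(g^2 - 1)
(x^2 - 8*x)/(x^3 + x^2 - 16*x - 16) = x*(x - 8)/(x^3 + x^2 - 16*x - 16)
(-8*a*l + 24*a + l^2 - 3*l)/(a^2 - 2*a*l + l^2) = (-8*a*l + 24*a + l^2 - 3*l)/(a^2 - 2*a*l + l^2)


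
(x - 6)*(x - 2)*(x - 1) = x^3 - 9*x^2 + 20*x - 12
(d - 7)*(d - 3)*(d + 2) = d^3 - 8*d^2 + d + 42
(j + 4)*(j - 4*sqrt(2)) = j^2 - 4*sqrt(2)*j + 4*j - 16*sqrt(2)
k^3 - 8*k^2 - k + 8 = (k - 8)*(k - 1)*(k + 1)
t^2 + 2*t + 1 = (t + 1)^2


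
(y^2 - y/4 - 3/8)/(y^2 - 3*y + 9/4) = (8*y^2 - 2*y - 3)/(2*(4*y^2 - 12*y + 9))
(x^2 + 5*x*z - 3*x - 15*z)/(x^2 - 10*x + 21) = (x + 5*z)/(x - 7)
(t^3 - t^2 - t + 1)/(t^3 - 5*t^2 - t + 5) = (t - 1)/(t - 5)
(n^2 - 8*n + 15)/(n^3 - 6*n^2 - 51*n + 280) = (n - 3)/(n^2 - n - 56)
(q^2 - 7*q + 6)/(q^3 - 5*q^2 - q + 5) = (q - 6)/(q^2 - 4*q - 5)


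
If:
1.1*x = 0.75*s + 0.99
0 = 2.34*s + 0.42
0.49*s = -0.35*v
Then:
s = -0.18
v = 0.25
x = 0.78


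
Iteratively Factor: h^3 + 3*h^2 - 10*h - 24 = (h - 3)*(h^2 + 6*h + 8) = (h - 3)*(h + 4)*(h + 2)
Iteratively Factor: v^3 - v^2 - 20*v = (v)*(v^2 - v - 20) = v*(v - 5)*(v + 4)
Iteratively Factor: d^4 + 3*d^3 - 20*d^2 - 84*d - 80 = (d + 4)*(d^3 - d^2 - 16*d - 20) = (d - 5)*(d + 4)*(d^2 + 4*d + 4) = (d - 5)*(d + 2)*(d + 4)*(d + 2)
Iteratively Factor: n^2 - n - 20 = (n + 4)*(n - 5)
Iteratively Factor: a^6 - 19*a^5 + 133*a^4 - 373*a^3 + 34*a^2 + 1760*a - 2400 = (a + 2)*(a^5 - 21*a^4 + 175*a^3 - 723*a^2 + 1480*a - 1200) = (a - 4)*(a + 2)*(a^4 - 17*a^3 + 107*a^2 - 295*a + 300) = (a - 4)*(a - 3)*(a + 2)*(a^3 - 14*a^2 + 65*a - 100) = (a - 5)*(a - 4)*(a - 3)*(a + 2)*(a^2 - 9*a + 20) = (a - 5)*(a - 4)^2*(a - 3)*(a + 2)*(a - 5)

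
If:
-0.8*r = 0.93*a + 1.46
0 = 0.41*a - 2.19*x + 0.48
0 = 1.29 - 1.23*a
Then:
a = 1.05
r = -3.04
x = 0.42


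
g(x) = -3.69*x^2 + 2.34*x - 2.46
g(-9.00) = -322.41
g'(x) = 2.34 - 7.38*x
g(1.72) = -9.35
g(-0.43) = -4.15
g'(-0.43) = 5.51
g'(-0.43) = 5.51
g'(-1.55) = 13.78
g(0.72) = -2.69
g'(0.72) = -2.97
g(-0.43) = -4.15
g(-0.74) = -6.21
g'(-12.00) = 90.90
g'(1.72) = -10.35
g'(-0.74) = 7.80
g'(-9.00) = 68.76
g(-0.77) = -6.45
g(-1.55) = -14.95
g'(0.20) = 0.86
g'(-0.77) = 8.02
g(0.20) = -2.14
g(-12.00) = -561.90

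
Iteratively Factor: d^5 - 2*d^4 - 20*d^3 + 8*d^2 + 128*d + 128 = (d + 2)*(d^4 - 4*d^3 - 12*d^2 + 32*d + 64) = (d + 2)^2*(d^3 - 6*d^2 + 32) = (d - 4)*(d + 2)^2*(d^2 - 2*d - 8) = (d - 4)*(d + 2)^3*(d - 4)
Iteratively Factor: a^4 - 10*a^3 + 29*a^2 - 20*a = (a - 4)*(a^3 - 6*a^2 + 5*a) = (a - 5)*(a - 4)*(a^2 - a) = (a - 5)*(a - 4)*(a - 1)*(a)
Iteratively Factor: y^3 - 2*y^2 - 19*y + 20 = (y - 5)*(y^2 + 3*y - 4) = (y - 5)*(y + 4)*(y - 1)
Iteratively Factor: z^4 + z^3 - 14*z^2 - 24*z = (z)*(z^3 + z^2 - 14*z - 24) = z*(z + 3)*(z^2 - 2*z - 8) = z*(z + 2)*(z + 3)*(z - 4)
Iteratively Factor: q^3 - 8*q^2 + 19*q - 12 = (q - 4)*(q^2 - 4*q + 3) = (q - 4)*(q - 3)*(q - 1)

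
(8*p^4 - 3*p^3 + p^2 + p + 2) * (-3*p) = -24*p^5 + 9*p^4 - 3*p^3 - 3*p^2 - 6*p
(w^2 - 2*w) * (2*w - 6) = 2*w^3 - 10*w^2 + 12*w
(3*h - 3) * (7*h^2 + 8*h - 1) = 21*h^3 + 3*h^2 - 27*h + 3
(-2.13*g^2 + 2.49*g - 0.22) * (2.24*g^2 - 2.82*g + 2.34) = -4.7712*g^4 + 11.5842*g^3 - 12.4988*g^2 + 6.447*g - 0.5148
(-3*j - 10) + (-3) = -3*j - 13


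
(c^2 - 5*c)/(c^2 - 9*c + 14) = c*(c - 5)/(c^2 - 9*c + 14)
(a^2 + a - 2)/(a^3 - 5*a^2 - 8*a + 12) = 1/(a - 6)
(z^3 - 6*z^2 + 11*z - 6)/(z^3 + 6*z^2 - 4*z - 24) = (z^2 - 4*z + 3)/(z^2 + 8*z + 12)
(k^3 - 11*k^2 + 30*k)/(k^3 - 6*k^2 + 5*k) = (k - 6)/(k - 1)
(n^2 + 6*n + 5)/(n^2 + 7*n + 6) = (n + 5)/(n + 6)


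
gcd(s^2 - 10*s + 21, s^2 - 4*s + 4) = 1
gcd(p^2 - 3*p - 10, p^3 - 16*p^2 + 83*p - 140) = p - 5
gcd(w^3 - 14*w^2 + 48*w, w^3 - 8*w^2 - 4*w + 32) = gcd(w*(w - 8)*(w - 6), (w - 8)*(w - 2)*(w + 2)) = w - 8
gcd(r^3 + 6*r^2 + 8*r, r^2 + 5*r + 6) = r + 2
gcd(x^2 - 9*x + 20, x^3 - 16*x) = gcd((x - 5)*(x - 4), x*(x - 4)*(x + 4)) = x - 4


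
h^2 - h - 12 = (h - 4)*(h + 3)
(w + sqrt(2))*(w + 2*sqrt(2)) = w^2 + 3*sqrt(2)*w + 4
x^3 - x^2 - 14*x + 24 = (x - 3)*(x - 2)*(x + 4)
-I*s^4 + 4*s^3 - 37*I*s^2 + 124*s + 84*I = (s - 6*I)*(s + 2*I)*(s + 7*I)*(-I*s + 1)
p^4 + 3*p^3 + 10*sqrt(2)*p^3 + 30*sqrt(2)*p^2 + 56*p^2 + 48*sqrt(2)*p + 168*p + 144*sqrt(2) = (p + 3)*(p + 2*sqrt(2))^2*(p + 6*sqrt(2))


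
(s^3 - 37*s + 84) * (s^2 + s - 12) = s^5 + s^4 - 49*s^3 + 47*s^2 + 528*s - 1008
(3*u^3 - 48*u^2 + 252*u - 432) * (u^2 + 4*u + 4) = 3*u^5 - 36*u^4 + 72*u^3 + 384*u^2 - 720*u - 1728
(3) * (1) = 3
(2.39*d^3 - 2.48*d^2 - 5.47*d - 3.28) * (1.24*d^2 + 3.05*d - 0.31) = 2.9636*d^5 + 4.2143*d^4 - 15.0877*d^3 - 19.9819*d^2 - 8.3083*d + 1.0168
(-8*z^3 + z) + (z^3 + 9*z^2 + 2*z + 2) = -7*z^3 + 9*z^2 + 3*z + 2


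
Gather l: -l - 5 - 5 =-l - 10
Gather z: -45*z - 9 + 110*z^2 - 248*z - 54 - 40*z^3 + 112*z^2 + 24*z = -40*z^3 + 222*z^2 - 269*z - 63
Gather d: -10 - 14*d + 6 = -14*d - 4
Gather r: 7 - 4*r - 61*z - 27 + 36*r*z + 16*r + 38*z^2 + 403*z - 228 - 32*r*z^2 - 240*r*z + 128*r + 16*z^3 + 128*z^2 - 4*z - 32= r*(-32*z^2 - 204*z + 140) + 16*z^3 + 166*z^2 + 338*z - 280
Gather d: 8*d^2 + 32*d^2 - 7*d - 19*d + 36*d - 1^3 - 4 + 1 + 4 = 40*d^2 + 10*d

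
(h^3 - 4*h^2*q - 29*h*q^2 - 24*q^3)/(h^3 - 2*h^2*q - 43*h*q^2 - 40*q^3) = (h + 3*q)/(h + 5*q)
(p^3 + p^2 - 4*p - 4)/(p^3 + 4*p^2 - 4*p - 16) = (p + 1)/(p + 4)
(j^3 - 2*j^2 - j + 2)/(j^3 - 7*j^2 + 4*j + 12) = (j - 1)/(j - 6)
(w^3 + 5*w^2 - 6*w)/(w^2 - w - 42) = w*(w - 1)/(w - 7)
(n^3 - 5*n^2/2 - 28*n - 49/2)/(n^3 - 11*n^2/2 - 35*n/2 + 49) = (n + 1)/(n - 2)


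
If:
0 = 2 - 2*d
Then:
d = 1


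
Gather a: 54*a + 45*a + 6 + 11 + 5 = 99*a + 22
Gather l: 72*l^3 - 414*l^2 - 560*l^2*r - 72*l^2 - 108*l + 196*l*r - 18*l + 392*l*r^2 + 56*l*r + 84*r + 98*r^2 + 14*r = 72*l^3 + l^2*(-560*r - 486) + l*(392*r^2 + 252*r - 126) + 98*r^2 + 98*r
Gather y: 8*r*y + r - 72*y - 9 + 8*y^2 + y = r + 8*y^2 + y*(8*r - 71) - 9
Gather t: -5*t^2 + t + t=-5*t^2 + 2*t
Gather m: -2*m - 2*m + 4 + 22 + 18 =44 - 4*m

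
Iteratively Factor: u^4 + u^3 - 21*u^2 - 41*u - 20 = (u + 1)*(u^3 - 21*u - 20) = (u + 1)*(u + 4)*(u^2 - 4*u - 5) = (u - 5)*(u + 1)*(u + 4)*(u + 1)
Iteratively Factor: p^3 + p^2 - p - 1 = (p + 1)*(p^2 - 1) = (p - 1)*(p + 1)*(p + 1)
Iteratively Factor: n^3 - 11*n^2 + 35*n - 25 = (n - 5)*(n^2 - 6*n + 5) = (n - 5)^2*(n - 1)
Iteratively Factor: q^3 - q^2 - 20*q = (q - 5)*(q^2 + 4*q) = (q - 5)*(q + 4)*(q)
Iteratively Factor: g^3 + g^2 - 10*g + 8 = (g - 1)*(g^2 + 2*g - 8) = (g - 2)*(g - 1)*(g + 4)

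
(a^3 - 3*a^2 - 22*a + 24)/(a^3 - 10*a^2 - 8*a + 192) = (a - 1)/(a - 8)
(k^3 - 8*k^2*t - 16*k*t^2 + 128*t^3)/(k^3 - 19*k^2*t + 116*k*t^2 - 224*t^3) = (-k - 4*t)/(-k + 7*t)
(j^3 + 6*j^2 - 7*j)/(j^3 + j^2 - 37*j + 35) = j/(j - 5)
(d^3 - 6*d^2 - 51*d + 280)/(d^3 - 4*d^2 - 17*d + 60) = (d^2 - d - 56)/(d^2 + d - 12)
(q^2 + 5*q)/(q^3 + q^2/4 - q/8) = 8*(q + 5)/(8*q^2 + 2*q - 1)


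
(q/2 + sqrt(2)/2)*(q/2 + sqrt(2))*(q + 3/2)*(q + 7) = q^4/4 + 3*sqrt(2)*q^3/4 + 17*q^3/8 + 29*q^2/8 + 51*sqrt(2)*q^2/8 + 17*q/2 + 63*sqrt(2)*q/8 + 21/2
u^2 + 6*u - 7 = (u - 1)*(u + 7)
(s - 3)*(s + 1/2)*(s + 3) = s^3 + s^2/2 - 9*s - 9/2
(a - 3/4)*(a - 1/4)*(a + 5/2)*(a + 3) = a^4 + 9*a^3/2 + 35*a^2/16 - 207*a/32 + 45/32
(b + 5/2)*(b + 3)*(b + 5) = b^3 + 21*b^2/2 + 35*b + 75/2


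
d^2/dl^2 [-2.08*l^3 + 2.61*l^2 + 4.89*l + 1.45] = 5.22 - 12.48*l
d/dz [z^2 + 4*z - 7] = 2*z + 4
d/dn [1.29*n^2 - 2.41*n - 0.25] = 2.58*n - 2.41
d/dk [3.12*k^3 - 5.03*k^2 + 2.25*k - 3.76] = 9.36*k^2 - 10.06*k + 2.25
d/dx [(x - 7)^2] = 2*x - 14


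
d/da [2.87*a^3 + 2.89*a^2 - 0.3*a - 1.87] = 8.61*a^2 + 5.78*a - 0.3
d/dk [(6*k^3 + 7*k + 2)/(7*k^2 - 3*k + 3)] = (42*k^4 - 36*k^3 + 5*k^2 - 28*k + 27)/(49*k^4 - 42*k^3 + 51*k^2 - 18*k + 9)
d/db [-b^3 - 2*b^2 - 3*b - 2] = -3*b^2 - 4*b - 3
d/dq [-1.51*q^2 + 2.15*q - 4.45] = 2.15 - 3.02*q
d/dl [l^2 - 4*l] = 2*l - 4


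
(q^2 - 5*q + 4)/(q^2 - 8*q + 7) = (q - 4)/(q - 7)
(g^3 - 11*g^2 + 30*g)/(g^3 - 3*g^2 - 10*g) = (g - 6)/(g + 2)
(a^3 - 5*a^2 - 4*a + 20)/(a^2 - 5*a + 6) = (a^2 - 3*a - 10)/(a - 3)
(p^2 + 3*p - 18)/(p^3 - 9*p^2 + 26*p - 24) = (p + 6)/(p^2 - 6*p + 8)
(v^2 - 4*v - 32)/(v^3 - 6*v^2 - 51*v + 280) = (v + 4)/(v^2 + 2*v - 35)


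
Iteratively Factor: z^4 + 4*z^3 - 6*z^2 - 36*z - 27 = (z - 3)*(z^3 + 7*z^2 + 15*z + 9) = (z - 3)*(z + 3)*(z^2 + 4*z + 3) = (z - 3)*(z + 1)*(z + 3)*(z + 3)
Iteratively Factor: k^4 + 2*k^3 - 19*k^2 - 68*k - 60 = (k + 2)*(k^3 - 19*k - 30) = (k - 5)*(k + 2)*(k^2 + 5*k + 6) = (k - 5)*(k + 2)*(k + 3)*(k + 2)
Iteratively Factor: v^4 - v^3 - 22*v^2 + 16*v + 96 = (v + 4)*(v^3 - 5*v^2 - 2*v + 24) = (v - 4)*(v + 4)*(v^2 - v - 6) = (v - 4)*(v + 2)*(v + 4)*(v - 3)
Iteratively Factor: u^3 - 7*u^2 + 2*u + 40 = (u - 5)*(u^2 - 2*u - 8) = (u - 5)*(u + 2)*(u - 4)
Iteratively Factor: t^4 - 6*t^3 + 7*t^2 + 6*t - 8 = (t + 1)*(t^3 - 7*t^2 + 14*t - 8) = (t - 2)*(t + 1)*(t^2 - 5*t + 4) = (t - 4)*(t - 2)*(t + 1)*(t - 1)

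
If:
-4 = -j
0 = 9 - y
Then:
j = 4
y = 9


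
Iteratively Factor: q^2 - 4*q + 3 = (q - 1)*(q - 3)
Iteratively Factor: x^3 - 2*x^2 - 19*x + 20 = (x - 1)*(x^2 - x - 20) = (x - 5)*(x - 1)*(x + 4)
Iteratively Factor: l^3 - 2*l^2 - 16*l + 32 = (l - 2)*(l^2 - 16) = (l - 2)*(l + 4)*(l - 4)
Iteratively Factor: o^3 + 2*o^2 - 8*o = (o - 2)*(o^2 + 4*o) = o*(o - 2)*(o + 4)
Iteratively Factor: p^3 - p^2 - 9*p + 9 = (p - 1)*(p^2 - 9) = (p - 3)*(p - 1)*(p + 3)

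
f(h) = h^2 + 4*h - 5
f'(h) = 2*h + 4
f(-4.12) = -4.51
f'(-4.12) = -4.24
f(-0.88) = -7.75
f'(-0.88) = 2.24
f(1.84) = 5.75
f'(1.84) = 7.68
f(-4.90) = -0.59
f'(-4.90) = -5.80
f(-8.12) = 28.45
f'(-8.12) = -12.24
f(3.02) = 16.20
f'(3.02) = 10.04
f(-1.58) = -8.82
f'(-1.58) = 0.84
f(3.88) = 25.57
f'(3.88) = 11.76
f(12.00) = 187.00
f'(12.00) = 28.00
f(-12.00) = 91.00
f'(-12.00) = -20.00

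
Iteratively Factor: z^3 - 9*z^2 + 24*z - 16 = (z - 1)*(z^2 - 8*z + 16) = (z - 4)*(z - 1)*(z - 4)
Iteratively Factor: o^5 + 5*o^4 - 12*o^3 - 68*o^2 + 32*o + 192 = (o + 4)*(o^4 + o^3 - 16*o^2 - 4*o + 48) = (o - 2)*(o + 4)*(o^3 + 3*o^2 - 10*o - 24) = (o - 2)*(o + 2)*(o + 4)*(o^2 + o - 12) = (o - 3)*(o - 2)*(o + 2)*(o + 4)*(o + 4)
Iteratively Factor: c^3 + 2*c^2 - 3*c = (c)*(c^2 + 2*c - 3) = c*(c - 1)*(c + 3)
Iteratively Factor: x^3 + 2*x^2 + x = (x + 1)*(x^2 + x) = x*(x + 1)*(x + 1)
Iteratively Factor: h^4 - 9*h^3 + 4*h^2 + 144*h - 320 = (h - 4)*(h^3 - 5*h^2 - 16*h + 80) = (h - 4)*(h + 4)*(h^2 - 9*h + 20) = (h - 4)^2*(h + 4)*(h - 5)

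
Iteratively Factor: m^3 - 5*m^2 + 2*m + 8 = (m + 1)*(m^2 - 6*m + 8) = (m - 2)*(m + 1)*(m - 4)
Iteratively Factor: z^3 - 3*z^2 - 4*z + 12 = (z + 2)*(z^2 - 5*z + 6) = (z - 3)*(z + 2)*(z - 2)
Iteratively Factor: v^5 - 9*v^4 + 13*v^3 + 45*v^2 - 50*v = (v - 1)*(v^4 - 8*v^3 + 5*v^2 + 50*v) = (v - 1)*(v + 2)*(v^3 - 10*v^2 + 25*v) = (v - 5)*(v - 1)*(v + 2)*(v^2 - 5*v) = (v - 5)^2*(v - 1)*(v + 2)*(v)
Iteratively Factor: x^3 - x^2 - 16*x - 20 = (x - 5)*(x^2 + 4*x + 4) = (x - 5)*(x + 2)*(x + 2)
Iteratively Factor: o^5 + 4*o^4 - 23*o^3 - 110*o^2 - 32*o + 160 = (o - 5)*(o^4 + 9*o^3 + 22*o^2 - 32) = (o - 5)*(o + 4)*(o^3 + 5*o^2 + 2*o - 8) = (o - 5)*(o + 4)^2*(o^2 + o - 2) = (o - 5)*(o - 1)*(o + 4)^2*(o + 2)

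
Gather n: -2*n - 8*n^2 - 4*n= -8*n^2 - 6*n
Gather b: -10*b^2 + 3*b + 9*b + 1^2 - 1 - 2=-10*b^2 + 12*b - 2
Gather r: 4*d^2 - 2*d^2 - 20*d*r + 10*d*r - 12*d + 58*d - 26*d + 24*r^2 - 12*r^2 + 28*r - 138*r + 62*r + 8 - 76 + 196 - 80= 2*d^2 + 20*d + 12*r^2 + r*(-10*d - 48) + 48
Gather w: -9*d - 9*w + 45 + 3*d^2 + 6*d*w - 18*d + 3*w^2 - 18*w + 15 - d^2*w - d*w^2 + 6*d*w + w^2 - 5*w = 3*d^2 - 27*d + w^2*(4 - d) + w*(-d^2 + 12*d - 32) + 60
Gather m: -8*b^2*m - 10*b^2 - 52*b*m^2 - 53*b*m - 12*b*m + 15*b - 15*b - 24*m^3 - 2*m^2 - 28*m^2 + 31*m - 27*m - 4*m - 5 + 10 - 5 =-10*b^2 - 24*m^3 + m^2*(-52*b - 30) + m*(-8*b^2 - 65*b)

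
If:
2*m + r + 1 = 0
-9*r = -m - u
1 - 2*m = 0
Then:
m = 1/2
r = -2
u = -37/2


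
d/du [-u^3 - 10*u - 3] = -3*u^2 - 10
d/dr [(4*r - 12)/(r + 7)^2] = 4*(13 - r)/(r + 7)^3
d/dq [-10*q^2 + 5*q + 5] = 5 - 20*q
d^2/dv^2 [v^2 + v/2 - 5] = 2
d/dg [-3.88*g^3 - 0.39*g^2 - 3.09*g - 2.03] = -11.64*g^2 - 0.78*g - 3.09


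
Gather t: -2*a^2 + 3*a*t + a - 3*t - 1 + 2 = -2*a^2 + a + t*(3*a - 3) + 1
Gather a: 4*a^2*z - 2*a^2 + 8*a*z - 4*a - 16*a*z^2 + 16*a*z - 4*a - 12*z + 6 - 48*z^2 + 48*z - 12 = a^2*(4*z - 2) + a*(-16*z^2 + 24*z - 8) - 48*z^2 + 36*z - 6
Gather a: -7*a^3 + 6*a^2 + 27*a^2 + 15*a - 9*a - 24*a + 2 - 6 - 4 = -7*a^3 + 33*a^2 - 18*a - 8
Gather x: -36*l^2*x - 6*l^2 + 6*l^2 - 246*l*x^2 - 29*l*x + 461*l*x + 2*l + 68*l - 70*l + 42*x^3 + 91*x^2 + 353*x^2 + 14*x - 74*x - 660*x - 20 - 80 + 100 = 42*x^3 + x^2*(444 - 246*l) + x*(-36*l^2 + 432*l - 720)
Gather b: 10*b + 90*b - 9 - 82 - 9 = 100*b - 100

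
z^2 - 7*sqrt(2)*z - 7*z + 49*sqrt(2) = (z - 7)*(z - 7*sqrt(2))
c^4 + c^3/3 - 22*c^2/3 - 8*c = c*(c - 3)*(c + 4/3)*(c + 2)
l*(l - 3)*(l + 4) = l^3 + l^2 - 12*l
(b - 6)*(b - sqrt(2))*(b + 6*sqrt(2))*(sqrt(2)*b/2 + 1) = sqrt(2)*b^4/2 - 3*sqrt(2)*b^3 + 6*b^3 - 36*b^2 - sqrt(2)*b^2 - 12*b + 6*sqrt(2)*b + 72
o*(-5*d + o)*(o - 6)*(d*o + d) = -5*d^2*o^3 + 25*d^2*o^2 + 30*d^2*o + d*o^4 - 5*d*o^3 - 6*d*o^2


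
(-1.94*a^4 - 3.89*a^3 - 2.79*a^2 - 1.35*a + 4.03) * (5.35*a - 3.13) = -10.379*a^5 - 14.7393*a^4 - 2.7508*a^3 + 1.5102*a^2 + 25.786*a - 12.6139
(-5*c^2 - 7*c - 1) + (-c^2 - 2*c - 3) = -6*c^2 - 9*c - 4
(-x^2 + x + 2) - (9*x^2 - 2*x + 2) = -10*x^2 + 3*x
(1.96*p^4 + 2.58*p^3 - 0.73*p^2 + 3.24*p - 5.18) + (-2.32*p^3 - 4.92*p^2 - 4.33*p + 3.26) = 1.96*p^4 + 0.26*p^3 - 5.65*p^2 - 1.09*p - 1.92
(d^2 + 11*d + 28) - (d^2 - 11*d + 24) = 22*d + 4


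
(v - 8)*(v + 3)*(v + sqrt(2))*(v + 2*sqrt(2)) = v^4 - 5*v^3 + 3*sqrt(2)*v^3 - 15*sqrt(2)*v^2 - 20*v^2 - 72*sqrt(2)*v - 20*v - 96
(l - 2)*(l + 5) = l^2 + 3*l - 10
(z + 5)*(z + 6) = z^2 + 11*z + 30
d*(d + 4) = d^2 + 4*d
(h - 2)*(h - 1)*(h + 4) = h^3 + h^2 - 10*h + 8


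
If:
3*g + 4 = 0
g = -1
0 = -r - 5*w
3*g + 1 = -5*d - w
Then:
No Solution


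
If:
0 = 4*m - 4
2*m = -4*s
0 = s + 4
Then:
No Solution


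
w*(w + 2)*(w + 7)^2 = w^4 + 16*w^3 + 77*w^2 + 98*w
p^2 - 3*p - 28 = (p - 7)*(p + 4)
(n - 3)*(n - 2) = n^2 - 5*n + 6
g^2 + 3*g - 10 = (g - 2)*(g + 5)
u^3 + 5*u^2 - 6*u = u*(u - 1)*(u + 6)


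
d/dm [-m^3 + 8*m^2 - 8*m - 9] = -3*m^2 + 16*m - 8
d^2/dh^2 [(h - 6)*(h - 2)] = 2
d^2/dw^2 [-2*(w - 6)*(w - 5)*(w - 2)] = 52 - 12*w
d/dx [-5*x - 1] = -5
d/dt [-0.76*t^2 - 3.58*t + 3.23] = -1.52*t - 3.58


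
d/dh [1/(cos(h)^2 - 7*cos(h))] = (2*cos(h) - 7)*sin(h)/((cos(h) - 7)^2*cos(h)^2)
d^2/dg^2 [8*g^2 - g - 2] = 16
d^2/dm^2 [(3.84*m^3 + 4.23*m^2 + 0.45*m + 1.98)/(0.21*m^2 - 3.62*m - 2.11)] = (-4.44089209850063e-16*m^5 + 7.105427357601e-15*m^4 + 110.515782*m^3 + 187.753914*m^2 + 94.741578*m + 84.438486)/(0.009261*m^6 - 0.478926*m^5 + 7.976619*m^4 - 37.813796*m^3 - 80.146029*m^2 - 48.349806*m - 9.393931)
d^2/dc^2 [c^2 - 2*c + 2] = 2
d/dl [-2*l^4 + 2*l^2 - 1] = -8*l^3 + 4*l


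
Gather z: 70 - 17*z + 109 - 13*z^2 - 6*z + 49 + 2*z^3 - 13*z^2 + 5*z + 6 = 2*z^3 - 26*z^2 - 18*z + 234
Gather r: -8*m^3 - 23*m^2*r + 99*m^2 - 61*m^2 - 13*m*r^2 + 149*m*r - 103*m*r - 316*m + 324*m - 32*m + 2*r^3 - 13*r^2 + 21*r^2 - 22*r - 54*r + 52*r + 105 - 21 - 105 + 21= -8*m^3 + 38*m^2 - 24*m + 2*r^3 + r^2*(8 - 13*m) + r*(-23*m^2 + 46*m - 24)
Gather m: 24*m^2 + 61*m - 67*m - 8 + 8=24*m^2 - 6*m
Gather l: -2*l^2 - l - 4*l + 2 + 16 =-2*l^2 - 5*l + 18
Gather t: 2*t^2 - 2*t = 2*t^2 - 2*t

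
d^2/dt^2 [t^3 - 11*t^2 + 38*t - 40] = 6*t - 22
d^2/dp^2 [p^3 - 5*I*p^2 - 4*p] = 6*p - 10*I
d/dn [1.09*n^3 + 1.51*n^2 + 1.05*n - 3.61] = 3.27*n^2 + 3.02*n + 1.05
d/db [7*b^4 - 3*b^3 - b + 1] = 28*b^3 - 9*b^2 - 1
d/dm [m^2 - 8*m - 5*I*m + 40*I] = 2*m - 8 - 5*I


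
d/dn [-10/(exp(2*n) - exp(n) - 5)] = (20*exp(n) - 10)*exp(n)/(-exp(2*n) + exp(n) + 5)^2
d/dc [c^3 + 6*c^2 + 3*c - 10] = 3*c^2 + 12*c + 3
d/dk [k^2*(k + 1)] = k*(3*k + 2)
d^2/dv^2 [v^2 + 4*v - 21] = 2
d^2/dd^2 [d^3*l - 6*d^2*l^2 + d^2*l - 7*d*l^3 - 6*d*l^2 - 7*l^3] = 2*l*(3*d - 6*l + 1)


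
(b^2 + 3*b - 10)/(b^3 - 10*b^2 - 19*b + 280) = (b - 2)/(b^2 - 15*b + 56)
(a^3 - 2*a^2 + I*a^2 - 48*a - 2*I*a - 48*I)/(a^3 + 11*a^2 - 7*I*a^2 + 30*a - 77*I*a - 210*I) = (a^2 + a*(-8 + I) - 8*I)/(a^2 + a*(5 - 7*I) - 35*I)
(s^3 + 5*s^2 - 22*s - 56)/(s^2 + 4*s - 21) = (s^2 - 2*s - 8)/(s - 3)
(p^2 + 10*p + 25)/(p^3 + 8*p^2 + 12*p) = (p^2 + 10*p + 25)/(p*(p^2 + 8*p + 12))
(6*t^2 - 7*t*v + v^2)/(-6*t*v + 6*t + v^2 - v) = (-t + v)/(v - 1)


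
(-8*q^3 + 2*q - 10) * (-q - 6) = 8*q^4 + 48*q^3 - 2*q^2 - 2*q + 60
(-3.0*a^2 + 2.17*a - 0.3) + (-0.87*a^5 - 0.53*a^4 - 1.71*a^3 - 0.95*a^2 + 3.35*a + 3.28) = -0.87*a^5 - 0.53*a^4 - 1.71*a^3 - 3.95*a^2 + 5.52*a + 2.98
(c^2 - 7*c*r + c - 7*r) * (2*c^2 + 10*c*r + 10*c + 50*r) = 2*c^4 - 4*c^3*r + 12*c^3 - 70*c^2*r^2 - 24*c^2*r + 10*c^2 - 420*c*r^2 - 20*c*r - 350*r^2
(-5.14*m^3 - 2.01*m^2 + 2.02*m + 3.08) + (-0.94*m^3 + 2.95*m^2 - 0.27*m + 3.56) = -6.08*m^3 + 0.94*m^2 + 1.75*m + 6.64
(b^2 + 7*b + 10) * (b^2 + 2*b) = b^4 + 9*b^3 + 24*b^2 + 20*b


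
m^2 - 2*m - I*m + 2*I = (m - 2)*(m - I)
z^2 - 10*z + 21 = (z - 7)*(z - 3)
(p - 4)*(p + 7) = p^2 + 3*p - 28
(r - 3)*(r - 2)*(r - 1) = r^3 - 6*r^2 + 11*r - 6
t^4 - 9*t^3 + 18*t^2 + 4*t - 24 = (t - 6)*(t - 2)^2*(t + 1)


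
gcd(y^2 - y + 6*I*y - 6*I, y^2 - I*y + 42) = y + 6*I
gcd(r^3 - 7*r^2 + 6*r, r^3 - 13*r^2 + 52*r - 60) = r - 6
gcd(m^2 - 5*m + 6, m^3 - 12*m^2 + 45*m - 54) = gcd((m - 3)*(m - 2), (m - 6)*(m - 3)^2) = m - 3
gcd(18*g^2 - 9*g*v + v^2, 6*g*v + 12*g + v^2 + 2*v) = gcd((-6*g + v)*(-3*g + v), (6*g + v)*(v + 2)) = 1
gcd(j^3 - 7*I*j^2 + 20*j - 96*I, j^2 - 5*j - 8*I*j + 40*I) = j - 8*I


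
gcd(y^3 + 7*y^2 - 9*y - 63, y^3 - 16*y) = 1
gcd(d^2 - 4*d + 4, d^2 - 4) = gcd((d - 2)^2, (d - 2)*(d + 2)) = d - 2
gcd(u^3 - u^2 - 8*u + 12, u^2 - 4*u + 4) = u^2 - 4*u + 4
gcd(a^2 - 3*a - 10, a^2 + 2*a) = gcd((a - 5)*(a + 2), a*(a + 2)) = a + 2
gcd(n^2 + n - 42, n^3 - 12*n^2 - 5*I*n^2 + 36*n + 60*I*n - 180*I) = n - 6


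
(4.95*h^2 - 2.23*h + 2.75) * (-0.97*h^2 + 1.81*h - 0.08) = -4.8015*h^4 + 11.1226*h^3 - 7.0998*h^2 + 5.1559*h - 0.22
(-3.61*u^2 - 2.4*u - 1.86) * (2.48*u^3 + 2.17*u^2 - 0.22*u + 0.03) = -8.9528*u^5 - 13.7857*u^4 - 9.0266*u^3 - 3.6165*u^2 + 0.3372*u - 0.0558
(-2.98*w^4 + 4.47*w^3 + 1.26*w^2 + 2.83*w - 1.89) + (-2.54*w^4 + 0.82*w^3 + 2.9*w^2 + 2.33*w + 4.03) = -5.52*w^4 + 5.29*w^3 + 4.16*w^2 + 5.16*w + 2.14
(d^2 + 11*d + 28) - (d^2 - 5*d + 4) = 16*d + 24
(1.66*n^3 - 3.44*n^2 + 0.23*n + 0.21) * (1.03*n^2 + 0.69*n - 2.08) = 1.7098*n^5 - 2.3978*n^4 - 5.5895*n^3 + 7.5302*n^2 - 0.3335*n - 0.4368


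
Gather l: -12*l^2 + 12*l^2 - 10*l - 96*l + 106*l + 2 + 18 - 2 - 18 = 0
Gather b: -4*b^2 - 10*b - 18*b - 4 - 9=-4*b^2 - 28*b - 13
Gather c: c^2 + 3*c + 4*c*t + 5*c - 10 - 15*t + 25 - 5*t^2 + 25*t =c^2 + c*(4*t + 8) - 5*t^2 + 10*t + 15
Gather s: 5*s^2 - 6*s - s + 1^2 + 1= 5*s^2 - 7*s + 2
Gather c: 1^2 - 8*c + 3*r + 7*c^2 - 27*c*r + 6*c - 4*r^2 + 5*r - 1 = 7*c^2 + c*(-27*r - 2) - 4*r^2 + 8*r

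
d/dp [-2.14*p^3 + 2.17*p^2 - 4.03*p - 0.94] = -6.42*p^2 + 4.34*p - 4.03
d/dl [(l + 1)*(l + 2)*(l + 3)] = 3*l^2 + 12*l + 11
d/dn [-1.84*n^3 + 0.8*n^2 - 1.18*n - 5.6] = -5.52*n^2 + 1.6*n - 1.18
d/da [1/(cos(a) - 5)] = sin(a)/(cos(a) - 5)^2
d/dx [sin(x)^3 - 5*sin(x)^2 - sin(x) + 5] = (3*sin(x)^2 - 10*sin(x) - 1)*cos(x)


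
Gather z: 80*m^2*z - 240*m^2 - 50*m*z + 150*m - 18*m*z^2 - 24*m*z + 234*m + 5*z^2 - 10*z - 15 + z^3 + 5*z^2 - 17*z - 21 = -240*m^2 + 384*m + z^3 + z^2*(10 - 18*m) + z*(80*m^2 - 74*m - 27) - 36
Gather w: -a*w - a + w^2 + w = -a + w^2 + w*(1 - a)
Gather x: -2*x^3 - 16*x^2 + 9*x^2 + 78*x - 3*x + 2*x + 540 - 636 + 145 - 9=-2*x^3 - 7*x^2 + 77*x + 40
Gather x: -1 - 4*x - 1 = -4*x - 2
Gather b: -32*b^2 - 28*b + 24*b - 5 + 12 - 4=-32*b^2 - 4*b + 3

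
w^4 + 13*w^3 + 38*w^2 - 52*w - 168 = (w - 2)*(w + 2)*(w + 6)*(w + 7)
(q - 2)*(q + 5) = q^2 + 3*q - 10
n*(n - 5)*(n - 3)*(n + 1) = n^4 - 7*n^3 + 7*n^2 + 15*n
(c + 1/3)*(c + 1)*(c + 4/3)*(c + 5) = c^4 + 23*c^3/3 + 139*c^2/9 + 11*c + 20/9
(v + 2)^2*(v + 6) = v^3 + 10*v^2 + 28*v + 24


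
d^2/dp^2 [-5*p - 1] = 0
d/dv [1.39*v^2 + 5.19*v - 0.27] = 2.78*v + 5.19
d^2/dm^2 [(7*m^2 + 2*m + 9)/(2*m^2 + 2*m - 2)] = (-5*m^3 + 48*m^2 + 33*m + 27)/(m^6 + 3*m^5 - 5*m^3 + 3*m - 1)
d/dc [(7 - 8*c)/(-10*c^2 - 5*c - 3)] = (-80*c^2 + 140*c + 59)/(100*c^4 + 100*c^3 + 85*c^2 + 30*c + 9)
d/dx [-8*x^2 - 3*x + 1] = -16*x - 3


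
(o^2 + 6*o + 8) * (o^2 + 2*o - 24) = o^4 + 8*o^3 - 4*o^2 - 128*o - 192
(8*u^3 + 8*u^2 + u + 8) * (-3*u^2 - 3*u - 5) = -24*u^5 - 48*u^4 - 67*u^3 - 67*u^2 - 29*u - 40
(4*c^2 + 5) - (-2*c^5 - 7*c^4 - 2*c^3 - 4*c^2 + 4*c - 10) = 2*c^5 + 7*c^4 + 2*c^3 + 8*c^2 - 4*c + 15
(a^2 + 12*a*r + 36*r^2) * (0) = 0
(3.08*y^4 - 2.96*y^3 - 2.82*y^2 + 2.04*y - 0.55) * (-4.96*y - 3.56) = -15.2768*y^5 + 3.7168*y^4 + 24.5248*y^3 - 0.0792000000000002*y^2 - 4.5344*y + 1.958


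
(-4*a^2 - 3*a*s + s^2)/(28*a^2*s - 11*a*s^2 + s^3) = (a + s)/(s*(-7*a + s))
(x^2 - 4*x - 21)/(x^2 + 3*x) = (x - 7)/x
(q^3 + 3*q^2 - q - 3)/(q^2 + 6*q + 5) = (q^2 + 2*q - 3)/(q + 5)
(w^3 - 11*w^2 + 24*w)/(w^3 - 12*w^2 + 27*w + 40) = w*(w - 3)/(w^2 - 4*w - 5)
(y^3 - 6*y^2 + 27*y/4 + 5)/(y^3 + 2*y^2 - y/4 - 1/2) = (2*y^2 - 13*y + 20)/(2*y^2 + 3*y - 2)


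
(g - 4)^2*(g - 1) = g^3 - 9*g^2 + 24*g - 16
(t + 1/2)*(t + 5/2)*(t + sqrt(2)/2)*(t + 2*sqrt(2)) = t^4 + 3*t^3 + 5*sqrt(2)*t^3/2 + 13*t^2/4 + 15*sqrt(2)*t^2/2 + 25*sqrt(2)*t/8 + 6*t + 5/2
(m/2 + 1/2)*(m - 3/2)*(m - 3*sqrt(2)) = m^3/2 - 3*sqrt(2)*m^2/2 - m^2/4 - 3*m/4 + 3*sqrt(2)*m/4 + 9*sqrt(2)/4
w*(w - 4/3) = w^2 - 4*w/3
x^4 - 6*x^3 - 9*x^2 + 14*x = x*(x - 7)*(x - 1)*(x + 2)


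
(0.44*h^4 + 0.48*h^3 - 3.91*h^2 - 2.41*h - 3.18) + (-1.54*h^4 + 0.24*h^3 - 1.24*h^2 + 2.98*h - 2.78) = -1.1*h^4 + 0.72*h^3 - 5.15*h^2 + 0.57*h - 5.96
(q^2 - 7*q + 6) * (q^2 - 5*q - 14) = q^4 - 12*q^3 + 27*q^2 + 68*q - 84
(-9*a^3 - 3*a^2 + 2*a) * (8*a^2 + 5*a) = -72*a^5 - 69*a^4 + a^3 + 10*a^2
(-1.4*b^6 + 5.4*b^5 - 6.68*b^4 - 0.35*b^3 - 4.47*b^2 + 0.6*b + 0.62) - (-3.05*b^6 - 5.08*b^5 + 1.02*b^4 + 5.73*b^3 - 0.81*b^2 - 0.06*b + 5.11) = 1.65*b^6 + 10.48*b^5 - 7.7*b^4 - 6.08*b^3 - 3.66*b^2 + 0.66*b - 4.49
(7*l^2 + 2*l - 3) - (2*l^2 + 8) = 5*l^2 + 2*l - 11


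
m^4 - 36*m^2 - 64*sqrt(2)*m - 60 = (m - 5*sqrt(2))*(m + sqrt(2))^2*(m + 3*sqrt(2))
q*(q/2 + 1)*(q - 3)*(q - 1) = q^4/2 - q^3 - 5*q^2/2 + 3*q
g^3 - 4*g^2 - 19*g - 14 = (g - 7)*(g + 1)*(g + 2)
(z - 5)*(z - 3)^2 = z^3 - 11*z^2 + 39*z - 45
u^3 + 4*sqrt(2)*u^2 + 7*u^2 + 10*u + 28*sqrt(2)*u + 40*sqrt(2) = (u + 2)*(u + 5)*(u + 4*sqrt(2))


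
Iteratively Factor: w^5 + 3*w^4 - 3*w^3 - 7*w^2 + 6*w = (w - 1)*(w^4 + 4*w^3 + w^2 - 6*w) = (w - 1)^2*(w^3 + 5*w^2 + 6*w) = (w - 1)^2*(w + 3)*(w^2 + 2*w) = (w - 1)^2*(w + 2)*(w + 3)*(w)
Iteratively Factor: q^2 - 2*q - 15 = (q + 3)*(q - 5)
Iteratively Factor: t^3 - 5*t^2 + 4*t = (t - 1)*(t^2 - 4*t) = (t - 4)*(t - 1)*(t)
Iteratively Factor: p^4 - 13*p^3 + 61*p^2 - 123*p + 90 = (p - 3)*(p^3 - 10*p^2 + 31*p - 30) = (p - 3)^2*(p^2 - 7*p + 10) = (p - 5)*(p - 3)^2*(p - 2)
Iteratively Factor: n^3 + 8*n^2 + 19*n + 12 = (n + 1)*(n^2 + 7*n + 12) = (n + 1)*(n + 3)*(n + 4)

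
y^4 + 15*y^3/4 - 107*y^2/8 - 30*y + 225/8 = (y - 3)*(y - 3/4)*(y + 5/2)*(y + 5)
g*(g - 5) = g^2 - 5*g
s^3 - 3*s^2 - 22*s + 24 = (s - 6)*(s - 1)*(s + 4)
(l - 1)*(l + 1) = l^2 - 1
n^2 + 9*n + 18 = (n + 3)*(n + 6)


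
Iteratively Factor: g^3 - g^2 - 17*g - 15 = (g + 3)*(g^2 - 4*g - 5) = (g + 1)*(g + 3)*(g - 5)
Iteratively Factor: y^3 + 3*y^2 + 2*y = (y + 1)*(y^2 + 2*y) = (y + 1)*(y + 2)*(y)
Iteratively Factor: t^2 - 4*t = (t - 4)*(t)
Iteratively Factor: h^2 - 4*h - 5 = (h - 5)*(h + 1)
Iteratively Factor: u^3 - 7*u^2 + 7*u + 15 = (u + 1)*(u^2 - 8*u + 15) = (u - 5)*(u + 1)*(u - 3)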